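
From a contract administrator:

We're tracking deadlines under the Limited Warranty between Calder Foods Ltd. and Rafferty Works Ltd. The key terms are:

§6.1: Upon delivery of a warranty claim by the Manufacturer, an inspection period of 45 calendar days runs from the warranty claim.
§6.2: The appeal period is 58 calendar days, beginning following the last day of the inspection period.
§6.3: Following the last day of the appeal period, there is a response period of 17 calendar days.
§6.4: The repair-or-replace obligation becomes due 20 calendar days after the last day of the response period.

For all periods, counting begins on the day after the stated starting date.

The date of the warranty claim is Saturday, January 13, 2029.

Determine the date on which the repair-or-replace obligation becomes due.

Adding 45 calendar days to January 13, 2029 gives February 27, 2029, which is the last day of the inspection period.
The last day of the appeal period: 58 calendar days after February 27, 2029 is April 26, 2029.
The last day of the response period: 17 calendar days after April 26, 2029 is May 13, 2029.
The date on which the repair-or-replace obligation becomes due: May 13, 2029 + 20 days = June 2, 2029.

June 2, 2029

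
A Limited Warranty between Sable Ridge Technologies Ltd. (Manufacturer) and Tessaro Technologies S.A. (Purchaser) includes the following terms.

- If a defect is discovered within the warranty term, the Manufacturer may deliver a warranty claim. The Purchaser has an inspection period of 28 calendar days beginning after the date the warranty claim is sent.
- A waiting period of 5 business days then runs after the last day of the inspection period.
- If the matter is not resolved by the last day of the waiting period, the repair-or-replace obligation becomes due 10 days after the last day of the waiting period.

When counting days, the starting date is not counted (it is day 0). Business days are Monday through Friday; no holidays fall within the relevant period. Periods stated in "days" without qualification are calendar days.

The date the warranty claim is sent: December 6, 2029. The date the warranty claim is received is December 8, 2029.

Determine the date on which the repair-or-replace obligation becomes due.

The last day of the inspection period: 28 calendar days after December 6, 2029 is January 3, 2030.
From Thursday, January 3, 2030, 5 business days (Jan 4, Jan 7, Jan 8, Jan 9, Jan 10, skipping weekends) brings us to Thursday, January 10, 2030, which is the last day of the waiting period.
The date on which the repair-or-replace obligation becomes due: January 10, 2030 + 10 days = January 20, 2030.

January 20, 2030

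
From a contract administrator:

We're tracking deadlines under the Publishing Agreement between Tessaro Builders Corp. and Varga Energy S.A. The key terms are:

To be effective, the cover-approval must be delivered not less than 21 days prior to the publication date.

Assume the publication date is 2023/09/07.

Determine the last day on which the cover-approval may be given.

2023/08/17

2023/09/07 minus 21 days is 2023/08/17.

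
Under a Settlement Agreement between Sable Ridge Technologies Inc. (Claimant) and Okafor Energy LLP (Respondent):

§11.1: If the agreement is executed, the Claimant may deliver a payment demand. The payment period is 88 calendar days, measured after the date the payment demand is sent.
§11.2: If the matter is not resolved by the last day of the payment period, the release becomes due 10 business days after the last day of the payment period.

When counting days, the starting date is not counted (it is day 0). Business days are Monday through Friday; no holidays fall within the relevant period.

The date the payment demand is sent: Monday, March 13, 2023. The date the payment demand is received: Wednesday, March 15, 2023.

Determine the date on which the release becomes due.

The last day of the payment period: 88 calendar days after March 13, 2023 is June 9, 2023.
From Friday, June 9, 2023, 10 business days (Jun 12, Jun 13, Jun 14, Jun 15, Jun 16, Jun 19, Jun 20, Jun 21, Jun 22, Jun 23, skipping weekends) brings us to Friday, June 23, 2023, which is the date on which the release becomes due.

June 23, 2023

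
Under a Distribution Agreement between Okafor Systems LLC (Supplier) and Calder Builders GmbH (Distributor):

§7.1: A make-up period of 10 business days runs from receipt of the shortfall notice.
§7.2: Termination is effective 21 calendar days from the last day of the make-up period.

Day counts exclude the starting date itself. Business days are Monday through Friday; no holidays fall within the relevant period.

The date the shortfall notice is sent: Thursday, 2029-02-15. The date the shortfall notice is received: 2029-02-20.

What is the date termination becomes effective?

2029-03-27

The last day of the make-up period: counting 10 business days from Tuesday, 2029-02-20 (Feb 21, Feb 22, Feb 23, Feb 26, Feb 27, Feb 28, Mar 1, Mar 2, Mar 5, Mar 6, skipping weekends) reaches Tuesday, 2029-03-06.
The date termination becomes effective: 21 calendar days after 2029-03-06 is 2029-03-27.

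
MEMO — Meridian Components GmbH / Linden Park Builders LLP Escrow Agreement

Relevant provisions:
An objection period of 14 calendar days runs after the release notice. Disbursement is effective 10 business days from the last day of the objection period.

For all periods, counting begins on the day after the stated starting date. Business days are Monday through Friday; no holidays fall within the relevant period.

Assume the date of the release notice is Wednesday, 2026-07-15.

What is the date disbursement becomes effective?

The last day of the objection period: 14 calendar days after 2026-07-15 is 2026-07-29.
The date disbursement becomes effective: counting 10 business days from Wednesday, 2026-07-29 (Jul 30, Jul 31, Aug 3, Aug 4, Aug 5, Aug 6, Aug 7, Aug 10, Aug 11, Aug 12, skipping weekends) reaches Wednesday, 2026-08-12.

2026-08-12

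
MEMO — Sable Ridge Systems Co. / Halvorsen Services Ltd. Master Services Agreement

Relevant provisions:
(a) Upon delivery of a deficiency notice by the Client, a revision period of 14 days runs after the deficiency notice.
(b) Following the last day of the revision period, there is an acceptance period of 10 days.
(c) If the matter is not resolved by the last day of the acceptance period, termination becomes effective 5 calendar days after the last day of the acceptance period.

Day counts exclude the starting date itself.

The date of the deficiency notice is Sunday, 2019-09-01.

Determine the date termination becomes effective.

The last day of the revision period: 14 calendar days after 2019-09-01 is 2019-09-15.
Adding 10 calendar days to 2019-09-15 gives 2019-09-25, which is the last day of the acceptance period.
Adding 5 calendar days to 2019-09-25 gives 2019-09-30, which is the date termination becomes effective.

2019-09-30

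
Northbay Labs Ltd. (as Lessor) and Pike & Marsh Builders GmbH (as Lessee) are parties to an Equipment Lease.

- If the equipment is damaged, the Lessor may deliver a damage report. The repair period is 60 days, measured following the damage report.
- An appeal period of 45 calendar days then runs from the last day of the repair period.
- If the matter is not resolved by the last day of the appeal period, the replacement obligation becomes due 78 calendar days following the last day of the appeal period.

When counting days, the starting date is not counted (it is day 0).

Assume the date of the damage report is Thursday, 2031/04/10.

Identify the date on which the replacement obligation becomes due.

The last day of the repair period: 2031/04/10 + 60 days = 2031/06/09.
The last day of the appeal period: 45 calendar days after 2031/06/09 is 2031/07/24.
The date on which the replacement obligation becomes due: 78 calendar days after 2031/07/24 is 2031/10/10.

2031/10/10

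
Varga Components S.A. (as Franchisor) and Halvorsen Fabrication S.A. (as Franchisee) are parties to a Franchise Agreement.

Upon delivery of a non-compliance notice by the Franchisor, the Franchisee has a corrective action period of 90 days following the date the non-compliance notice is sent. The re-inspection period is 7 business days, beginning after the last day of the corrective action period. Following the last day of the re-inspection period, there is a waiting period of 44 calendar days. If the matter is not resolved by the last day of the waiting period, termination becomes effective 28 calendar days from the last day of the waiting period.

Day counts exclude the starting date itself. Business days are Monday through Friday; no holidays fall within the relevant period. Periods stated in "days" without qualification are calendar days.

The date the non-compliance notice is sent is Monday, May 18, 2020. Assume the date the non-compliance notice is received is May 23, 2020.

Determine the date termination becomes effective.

The last day of the corrective action period: 90 calendar days after May 18, 2020 is Aug 16, 2020.
From Sunday, Aug 16, 2020, 7 business days (Aug 17, Aug 18, Aug 19, Aug 20, Aug 21, Aug 24, Aug 25, skipping weekends) brings us to Tuesday, Aug 25, 2020, which is the last day of the re-inspection period.
Adding 44 calendar days to Aug 25, 2020 gives Oct 8, 2020, which is the last day of the waiting period.
The date termination becomes effective: Oct 8, 2020 + 28 days = Nov 5, 2020.

Nov 5, 2020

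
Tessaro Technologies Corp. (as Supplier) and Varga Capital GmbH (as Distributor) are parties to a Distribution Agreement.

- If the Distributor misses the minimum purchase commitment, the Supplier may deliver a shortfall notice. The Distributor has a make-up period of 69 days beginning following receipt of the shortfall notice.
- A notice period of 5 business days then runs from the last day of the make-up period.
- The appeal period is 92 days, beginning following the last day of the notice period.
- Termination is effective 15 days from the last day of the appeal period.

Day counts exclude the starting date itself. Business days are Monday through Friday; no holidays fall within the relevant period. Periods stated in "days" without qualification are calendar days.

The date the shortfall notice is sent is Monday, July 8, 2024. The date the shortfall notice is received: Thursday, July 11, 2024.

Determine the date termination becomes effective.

January 10, 2025

Adding 69 calendar days to July 11, 2024 gives September 18, 2024, which is the last day of the make-up period.
From Wednesday, September 18, 2024, 5 business days (Sep 19, Sep 20, Sep 23, Sep 24, Sep 25, skipping weekends) brings us to Wednesday, September 25, 2024, which is the last day of the notice period.
The last day of the appeal period: 92 calendar days after September 25, 2024 is December 26, 2024.
The date termination becomes effective: December 26, 2024 + 15 days = January 10, 2025.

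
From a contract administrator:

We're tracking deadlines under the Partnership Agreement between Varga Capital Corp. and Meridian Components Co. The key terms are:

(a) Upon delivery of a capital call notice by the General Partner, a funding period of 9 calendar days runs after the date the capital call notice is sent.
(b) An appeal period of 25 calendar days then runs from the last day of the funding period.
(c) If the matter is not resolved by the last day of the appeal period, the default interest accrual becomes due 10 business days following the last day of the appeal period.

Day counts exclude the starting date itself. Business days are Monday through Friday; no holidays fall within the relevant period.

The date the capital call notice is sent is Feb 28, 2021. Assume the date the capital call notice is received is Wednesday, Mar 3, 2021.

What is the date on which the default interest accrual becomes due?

Apr 16, 2021

Adding 9 calendar days to Feb 28, 2021 gives Mar 9, 2021, which is the last day of the funding period.
The last day of the appeal period: 25 calendar days after Mar 9, 2021 is Apr 3, 2021.
The date on which the default interest accrual becomes due: counting 10 business days from Saturday, Apr 3, 2021 (Apr 5, Apr 6, Apr 7, Apr 8, Apr 9, Apr 12, Apr 13, Apr 14, Apr 15, Apr 16, skipping weekends) reaches Friday, Apr 16, 2021.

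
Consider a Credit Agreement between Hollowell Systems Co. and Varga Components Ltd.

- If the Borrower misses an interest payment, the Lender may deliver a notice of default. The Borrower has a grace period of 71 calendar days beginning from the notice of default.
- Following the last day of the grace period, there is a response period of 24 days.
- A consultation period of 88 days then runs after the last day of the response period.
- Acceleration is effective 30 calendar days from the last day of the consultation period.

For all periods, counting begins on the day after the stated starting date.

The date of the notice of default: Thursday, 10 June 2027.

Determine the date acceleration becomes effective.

The last day of the grace period: 10 June 2027 + 71 days = 20 August 2027.
The last day of the response period: 20 August 2027 + 24 days = 13 September 2027.
The last day of the consultation period: 88 calendar days after 13 September 2027 is 10 December 2027.
The date acceleration becomes effective: 10 December 2027 + 30 days = 9 January 2028.

9 January 2028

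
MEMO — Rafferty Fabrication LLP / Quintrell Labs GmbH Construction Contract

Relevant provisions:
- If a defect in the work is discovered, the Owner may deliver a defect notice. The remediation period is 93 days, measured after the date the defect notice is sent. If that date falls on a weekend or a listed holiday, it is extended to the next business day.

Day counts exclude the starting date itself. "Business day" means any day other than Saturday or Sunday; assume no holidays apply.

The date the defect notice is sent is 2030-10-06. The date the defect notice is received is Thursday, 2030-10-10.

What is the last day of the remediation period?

The last day of the remediation period: 2030-10-06 + 93 days = 2031-01-07. 2031-01-07 is a Tuesday, so no roll-forward applies.

2031-01-07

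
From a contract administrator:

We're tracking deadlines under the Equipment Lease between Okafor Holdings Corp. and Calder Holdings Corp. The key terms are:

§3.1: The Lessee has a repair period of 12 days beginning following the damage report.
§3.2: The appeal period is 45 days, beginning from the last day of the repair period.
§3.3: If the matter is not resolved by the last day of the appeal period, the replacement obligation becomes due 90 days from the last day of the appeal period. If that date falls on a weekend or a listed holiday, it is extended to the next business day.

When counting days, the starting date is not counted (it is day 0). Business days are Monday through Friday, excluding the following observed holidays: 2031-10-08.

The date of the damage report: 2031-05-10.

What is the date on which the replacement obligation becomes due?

Adding 12 calendar days to 2031-05-10 gives 2031-05-22, which is the last day of the repair period.
The last day of the appeal period: 2031-05-22 + 45 days = 2031-07-06.
Adding 90 calendar days to 2031-07-06 gives 2031-10-04, which is the date on which the replacement obligation becomes due. That falls on a Saturday, so it rolls to the next business day, Monday, 2031-10-06.

2031-10-06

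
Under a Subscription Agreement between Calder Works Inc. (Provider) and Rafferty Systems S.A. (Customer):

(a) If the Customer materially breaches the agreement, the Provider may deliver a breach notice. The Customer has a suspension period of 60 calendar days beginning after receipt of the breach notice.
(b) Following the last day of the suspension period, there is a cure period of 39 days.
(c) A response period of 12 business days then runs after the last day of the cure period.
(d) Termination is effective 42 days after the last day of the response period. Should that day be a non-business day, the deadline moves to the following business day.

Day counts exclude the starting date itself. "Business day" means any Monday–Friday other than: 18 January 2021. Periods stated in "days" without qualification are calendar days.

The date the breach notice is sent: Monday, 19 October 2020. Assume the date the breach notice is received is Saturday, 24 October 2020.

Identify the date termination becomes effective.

30 March 2021

Adding 60 calendar days to 24 October 2020 gives 23 December 2020, which is the last day of the suspension period.
The last day of the cure period: 23 December 2020 + 39 days = 31 January 2021.
The last day of the response period: counting 12 business days from Sunday, 31 January 2021 (Feb 1, Feb 2, Feb 3, Feb 4, …, Feb 12, Feb 15, Feb 16, skipping weekends) reaches Tuesday, 16 February 2021.
Adding 42 calendar days to 16 February 2021 gives 30 March 2021, which is the date termination becomes effective. 30 March 2021 is a Tuesday and is not a listed holiday, so no roll-forward applies.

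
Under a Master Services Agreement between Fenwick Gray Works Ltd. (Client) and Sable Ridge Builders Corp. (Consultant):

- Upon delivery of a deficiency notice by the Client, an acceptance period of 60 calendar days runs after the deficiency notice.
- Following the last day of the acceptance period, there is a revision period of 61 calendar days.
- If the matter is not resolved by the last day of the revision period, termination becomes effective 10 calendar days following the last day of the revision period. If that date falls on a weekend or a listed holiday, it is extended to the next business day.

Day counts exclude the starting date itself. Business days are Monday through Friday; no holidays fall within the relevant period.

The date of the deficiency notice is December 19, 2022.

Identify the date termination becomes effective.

May 1, 2023

The last day of the acceptance period: 60 calendar days after December 19, 2022 is February 17, 2023.
The last day of the revision period: 61 calendar days after February 17, 2023 is April 19, 2023.
Adding 10 calendar days to April 19, 2023 gives April 29, 2023, which is the date termination becomes effective. That falls on a Saturday, so it rolls to the next business day, Monday, May 1, 2023.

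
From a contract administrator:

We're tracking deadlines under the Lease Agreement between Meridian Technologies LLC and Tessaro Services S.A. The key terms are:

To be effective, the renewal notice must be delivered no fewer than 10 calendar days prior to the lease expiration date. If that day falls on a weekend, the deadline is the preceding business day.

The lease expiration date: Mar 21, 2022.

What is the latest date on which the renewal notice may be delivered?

Mar 11, 2022

Mar 21, 2022 minus 10 days is Mar 11, 2022. That is a Friday, so no adjustment is needed.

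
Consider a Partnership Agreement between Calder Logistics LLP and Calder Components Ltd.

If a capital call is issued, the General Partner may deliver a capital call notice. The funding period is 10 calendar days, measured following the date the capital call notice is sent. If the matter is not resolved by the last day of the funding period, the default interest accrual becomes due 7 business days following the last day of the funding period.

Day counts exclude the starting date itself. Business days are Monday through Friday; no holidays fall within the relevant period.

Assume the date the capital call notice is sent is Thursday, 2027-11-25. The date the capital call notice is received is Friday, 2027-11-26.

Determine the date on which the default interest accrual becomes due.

The last day of the funding period: 10 calendar days after 2027-11-25 is 2027-12-05.
The date on which the default interest accrual becomes due: 7 business days after Sunday, 2027-12-05, skipping weekends — Dec 6, Dec 7, Dec 8, Dec 9, Dec 10, Dec 13, Dec 14 — lands on Tuesday, 2027-12-14.

2027-12-14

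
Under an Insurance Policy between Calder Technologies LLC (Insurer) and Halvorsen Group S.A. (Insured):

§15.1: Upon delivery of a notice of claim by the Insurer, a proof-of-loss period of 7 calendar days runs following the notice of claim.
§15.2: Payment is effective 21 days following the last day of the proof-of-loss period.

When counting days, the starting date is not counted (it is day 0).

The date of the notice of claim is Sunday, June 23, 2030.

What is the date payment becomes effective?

July 21, 2030

The last day of the proof-of-loss period: June 23, 2030 + 7 days = June 30, 2030.
The date payment becomes effective: June 30, 2030 + 21 days = July 21, 2030.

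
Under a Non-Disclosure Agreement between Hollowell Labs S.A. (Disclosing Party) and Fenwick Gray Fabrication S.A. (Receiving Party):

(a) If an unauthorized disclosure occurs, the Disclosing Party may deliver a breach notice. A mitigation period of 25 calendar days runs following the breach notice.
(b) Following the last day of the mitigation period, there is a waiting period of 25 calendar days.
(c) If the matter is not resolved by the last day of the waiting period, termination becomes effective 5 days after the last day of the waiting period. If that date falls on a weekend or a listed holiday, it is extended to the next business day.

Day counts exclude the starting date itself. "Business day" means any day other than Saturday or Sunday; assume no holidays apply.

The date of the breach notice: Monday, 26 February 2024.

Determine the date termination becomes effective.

The last day of the mitigation period: 25 calendar days after 26 February 2024 is 22 March 2024.
The last day of the waiting period: 22 March 2024 + 25 days = 16 April 2024.
The date termination becomes effective: 5 calendar days after 16 April 2024 is 21 April 2024. That falls on a Sunday, so it rolls to the next business day, Monday, 22 April 2024.

22 April 2024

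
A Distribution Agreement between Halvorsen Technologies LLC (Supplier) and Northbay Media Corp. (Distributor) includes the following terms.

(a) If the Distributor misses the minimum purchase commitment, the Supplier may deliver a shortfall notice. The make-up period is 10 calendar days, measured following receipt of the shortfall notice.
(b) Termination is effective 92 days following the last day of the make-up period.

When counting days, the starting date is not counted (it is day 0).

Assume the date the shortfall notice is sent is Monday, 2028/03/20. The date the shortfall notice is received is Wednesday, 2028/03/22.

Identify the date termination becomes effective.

The last day of the make-up period: 10 calendar days after 2028/03/22 is 2028/04/01.
Adding 92 calendar days to 2028/04/01 gives 2028/07/02, which is the date termination becomes effective.

2028/07/02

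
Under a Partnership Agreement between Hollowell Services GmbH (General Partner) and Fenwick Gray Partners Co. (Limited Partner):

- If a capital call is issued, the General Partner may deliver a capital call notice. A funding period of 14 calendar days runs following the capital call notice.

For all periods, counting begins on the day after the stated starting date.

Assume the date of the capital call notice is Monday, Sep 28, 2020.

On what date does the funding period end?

Oct 12, 2020

Adding 14 calendar days to Sep 28, 2020 gives Oct 12, 2020, which is the last day of the funding period.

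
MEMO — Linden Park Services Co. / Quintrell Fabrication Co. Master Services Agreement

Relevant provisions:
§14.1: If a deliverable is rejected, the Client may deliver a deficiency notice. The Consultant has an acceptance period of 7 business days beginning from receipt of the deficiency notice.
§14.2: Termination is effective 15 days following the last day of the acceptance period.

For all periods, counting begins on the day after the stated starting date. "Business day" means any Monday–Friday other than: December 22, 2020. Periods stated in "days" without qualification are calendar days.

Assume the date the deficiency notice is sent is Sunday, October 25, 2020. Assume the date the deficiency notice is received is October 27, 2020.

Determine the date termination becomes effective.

From Tuesday, October 27, 2020, 7 business days (Oct 28, Oct 29, Oct 30, Nov 2, Nov 3, Nov 4, Nov 5, skipping weekends) brings us to Thursday, November 5, 2020, which is the last day of the acceptance period.
Adding 15 calendar days to November 5, 2020 gives November 20, 2020, which is the date termination becomes effective.

November 20, 2020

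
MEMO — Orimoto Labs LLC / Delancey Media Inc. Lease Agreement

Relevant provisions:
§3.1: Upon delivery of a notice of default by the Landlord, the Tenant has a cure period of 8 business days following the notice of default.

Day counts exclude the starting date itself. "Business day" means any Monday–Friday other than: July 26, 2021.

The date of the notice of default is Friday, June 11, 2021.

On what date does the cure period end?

The last day of the cure period: counting 8 business days from Friday, June 11, 2021 (Jun 14, Jun 15, Jun 16, Jun 17, Jun 18, Jun 21, Jun 22, Jun 23, skipping weekends) reaches Wednesday, June 23, 2021.

June 23, 2021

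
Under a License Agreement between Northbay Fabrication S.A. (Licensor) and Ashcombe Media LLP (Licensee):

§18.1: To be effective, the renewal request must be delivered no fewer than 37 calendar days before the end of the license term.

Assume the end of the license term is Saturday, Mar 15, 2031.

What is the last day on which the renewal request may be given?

Counting back 37 calendar days from Mar 15, 2031 gives Feb 6, 2031.

Feb 6, 2031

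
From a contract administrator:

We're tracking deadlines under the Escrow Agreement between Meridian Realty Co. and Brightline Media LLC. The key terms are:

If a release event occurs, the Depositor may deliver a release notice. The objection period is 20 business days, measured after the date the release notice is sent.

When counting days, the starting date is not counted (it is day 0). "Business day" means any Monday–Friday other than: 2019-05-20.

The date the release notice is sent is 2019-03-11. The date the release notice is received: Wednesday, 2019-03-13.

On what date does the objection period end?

The last day of the objection period: counting 20 business days from Monday, 2019-03-11 (Mar 12, Mar 13, Mar 14, Mar 15, …, Apr 4, Apr 5, Apr 8, skipping weekends) reaches Monday, 2019-04-08.

2019-04-08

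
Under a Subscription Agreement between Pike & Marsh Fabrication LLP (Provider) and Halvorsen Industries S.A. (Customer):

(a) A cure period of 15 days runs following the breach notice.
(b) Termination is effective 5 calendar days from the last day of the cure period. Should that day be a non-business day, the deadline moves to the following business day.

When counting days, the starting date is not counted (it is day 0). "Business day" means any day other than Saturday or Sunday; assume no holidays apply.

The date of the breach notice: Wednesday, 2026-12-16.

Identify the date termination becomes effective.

Adding 15 calendar days to 2026-12-16 gives 2026-12-31, which is the last day of the cure period.
Adding 5 calendar days to 2026-12-31 gives 2027-01-05, which is the date termination becomes effective. 2027-01-05 is a Tuesday, so no roll-forward applies.

2027-01-05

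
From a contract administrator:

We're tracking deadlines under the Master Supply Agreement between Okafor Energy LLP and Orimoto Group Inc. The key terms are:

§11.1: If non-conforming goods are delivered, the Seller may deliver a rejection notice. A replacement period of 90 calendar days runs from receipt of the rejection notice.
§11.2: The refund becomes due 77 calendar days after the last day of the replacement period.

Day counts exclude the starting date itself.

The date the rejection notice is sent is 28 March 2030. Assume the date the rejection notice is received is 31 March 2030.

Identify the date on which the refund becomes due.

Adding 90 calendar days to 31 March 2030 gives 29 June 2030, which is the last day of the replacement period.
The date on which the refund becomes due: 29 June 2030 + 77 days = 14 September 2030.

14 September 2030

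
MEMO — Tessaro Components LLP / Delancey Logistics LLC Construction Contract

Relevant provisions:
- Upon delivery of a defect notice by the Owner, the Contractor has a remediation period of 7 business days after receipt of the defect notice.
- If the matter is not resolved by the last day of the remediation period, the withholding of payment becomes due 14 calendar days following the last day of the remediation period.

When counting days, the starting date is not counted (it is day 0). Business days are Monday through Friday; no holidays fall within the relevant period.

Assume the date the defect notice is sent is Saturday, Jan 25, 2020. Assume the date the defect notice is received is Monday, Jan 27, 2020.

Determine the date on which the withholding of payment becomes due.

Feb 19, 2020

The last day of the remediation period: 7 business days after Monday, Jan 27, 2020, skipping weekends — Jan 28, Jan 29, Jan 30, Jan 31, Feb 3, Feb 4, Feb 5 — lands on Wednesday, Feb 5, 2020.
The date on which the withholding of payment becomes due: Feb 5, 2020 + 14 days = Feb 19, 2020.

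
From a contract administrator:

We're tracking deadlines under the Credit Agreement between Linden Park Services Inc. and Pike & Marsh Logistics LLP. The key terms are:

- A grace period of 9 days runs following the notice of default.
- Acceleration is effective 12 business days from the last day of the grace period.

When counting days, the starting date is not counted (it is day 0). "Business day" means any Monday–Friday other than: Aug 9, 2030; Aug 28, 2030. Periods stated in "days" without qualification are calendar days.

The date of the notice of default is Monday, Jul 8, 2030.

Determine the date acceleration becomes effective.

Aug 2, 2030

The last day of the grace period: Jul 8, 2030 + 9 days = Jul 17, 2030.
The date acceleration becomes effective: counting 12 business days from Wednesday, Jul 17, 2030 (Jul 18, Jul 19, Jul 22, Jul 23, …, Jul 31, Aug 1, Aug 2, skipping weekends) reaches Friday, Aug 2, 2030.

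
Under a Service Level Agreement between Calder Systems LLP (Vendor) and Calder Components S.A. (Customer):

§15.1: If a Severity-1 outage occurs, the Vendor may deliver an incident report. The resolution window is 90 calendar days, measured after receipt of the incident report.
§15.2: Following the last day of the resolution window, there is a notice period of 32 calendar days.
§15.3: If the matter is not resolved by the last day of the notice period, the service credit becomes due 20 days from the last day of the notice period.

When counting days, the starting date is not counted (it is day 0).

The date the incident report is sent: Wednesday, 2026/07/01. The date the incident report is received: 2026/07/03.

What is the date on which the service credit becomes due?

The last day of the resolution window: 90 calendar days after 2026/07/03 is 2026/10/01.
The last day of the notice period: 32 calendar days after 2026/10/01 is 2026/11/02.
Adding 20 calendar days to 2026/11/02 gives 2026/11/22, which is the date on which the service credit becomes due.

2026/11/22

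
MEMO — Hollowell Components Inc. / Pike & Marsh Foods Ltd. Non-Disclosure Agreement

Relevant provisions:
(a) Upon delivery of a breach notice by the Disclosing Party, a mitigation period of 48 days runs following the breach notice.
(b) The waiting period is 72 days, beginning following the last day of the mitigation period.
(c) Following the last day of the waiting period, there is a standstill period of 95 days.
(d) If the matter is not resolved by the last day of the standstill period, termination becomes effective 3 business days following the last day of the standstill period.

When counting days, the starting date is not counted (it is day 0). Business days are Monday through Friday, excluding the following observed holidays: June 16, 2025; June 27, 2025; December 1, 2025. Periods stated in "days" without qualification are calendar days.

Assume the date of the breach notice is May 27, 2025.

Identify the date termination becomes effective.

December 31, 2025

Adding 48 calendar days to May 27, 2025 gives July 14, 2025, which is the last day of the mitigation period.
Adding 72 calendar days to July 14, 2025 gives September 24, 2025, which is the last day of the waiting period.
The last day of the standstill period: 95 calendar days after September 24, 2025 is December 28, 2025.
The date termination becomes effective: counting 3 business days from Sunday, December 28, 2025 (Dec 29, Dec 30, Dec 31, skipping weekends) reaches Wednesday, December 31, 2025.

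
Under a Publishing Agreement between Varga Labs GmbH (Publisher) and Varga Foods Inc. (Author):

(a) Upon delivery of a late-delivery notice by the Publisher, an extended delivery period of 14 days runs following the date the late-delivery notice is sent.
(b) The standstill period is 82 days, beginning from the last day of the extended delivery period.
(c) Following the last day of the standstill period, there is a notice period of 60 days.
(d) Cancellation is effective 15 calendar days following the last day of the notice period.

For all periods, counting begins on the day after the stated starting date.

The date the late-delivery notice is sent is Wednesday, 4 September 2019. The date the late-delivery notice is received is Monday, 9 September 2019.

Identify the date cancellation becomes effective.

Adding 14 calendar days to 4 September 2019 gives 18 September 2019, which is the last day of the extended delivery period.
The last day of the standstill period: 18 September 2019 + 82 days = 9 December 2019.
Adding 60 calendar days to 9 December 2019 gives 7 February 2020, which is the last day of the notice period.
The date cancellation becomes effective: 7 February 2020 + 15 days = 22 February 2020.

22 February 2020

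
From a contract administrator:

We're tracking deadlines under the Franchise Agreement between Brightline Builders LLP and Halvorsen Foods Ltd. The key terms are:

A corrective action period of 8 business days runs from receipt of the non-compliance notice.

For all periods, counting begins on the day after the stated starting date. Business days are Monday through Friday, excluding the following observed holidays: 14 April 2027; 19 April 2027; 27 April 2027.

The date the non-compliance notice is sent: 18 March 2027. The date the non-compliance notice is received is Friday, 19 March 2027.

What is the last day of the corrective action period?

The last day of the corrective action period: 8 business days after Friday, 19 March 2027, skipping weekends — Mar 22, Mar 23, Mar 24, Mar 25, Mar 26, Mar 29, Mar 30, Mar 31 — lands on Wednesday, 31 March 2027.

31 March 2027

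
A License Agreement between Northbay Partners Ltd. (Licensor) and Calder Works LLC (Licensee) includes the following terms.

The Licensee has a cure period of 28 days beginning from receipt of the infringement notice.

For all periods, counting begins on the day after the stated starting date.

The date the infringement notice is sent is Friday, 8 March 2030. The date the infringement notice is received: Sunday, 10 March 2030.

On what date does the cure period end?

7 April 2030

Adding 28 calendar days to 10 March 2030 gives 7 April 2030, which is the last day of the cure period.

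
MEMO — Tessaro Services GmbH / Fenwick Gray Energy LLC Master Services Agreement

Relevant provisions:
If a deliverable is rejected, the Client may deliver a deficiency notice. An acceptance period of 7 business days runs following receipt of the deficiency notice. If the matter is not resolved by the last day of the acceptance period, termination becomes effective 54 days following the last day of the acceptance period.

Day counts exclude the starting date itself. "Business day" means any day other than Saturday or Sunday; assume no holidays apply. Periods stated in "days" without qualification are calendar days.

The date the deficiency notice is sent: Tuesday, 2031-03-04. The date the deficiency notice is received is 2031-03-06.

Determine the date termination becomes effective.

2031-05-10

The last day of the acceptance period: 7 business days after Thursday, 2031-03-06, skipping weekends — Mar 7, Mar 10, Mar 11, Mar 12, Mar 13, Mar 14, Mar 17 — lands on Monday, 2031-03-17.
The date termination becomes effective: 54 calendar days after 2031-03-17 is 2031-05-10.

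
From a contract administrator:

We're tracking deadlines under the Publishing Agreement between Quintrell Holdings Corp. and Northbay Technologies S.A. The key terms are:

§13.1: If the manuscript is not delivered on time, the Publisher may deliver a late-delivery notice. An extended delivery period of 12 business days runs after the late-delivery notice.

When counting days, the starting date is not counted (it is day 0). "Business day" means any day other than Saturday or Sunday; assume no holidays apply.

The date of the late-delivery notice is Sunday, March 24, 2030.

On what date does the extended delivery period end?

April 9, 2030

The last day of the extended delivery period: 12 business days after Sunday, March 24, 2030, skipping weekends — Mar 25, Mar 26, Mar 27, Mar 28, …, Apr 5, Apr 8, Apr 9 — lands on Tuesday, April 9, 2030.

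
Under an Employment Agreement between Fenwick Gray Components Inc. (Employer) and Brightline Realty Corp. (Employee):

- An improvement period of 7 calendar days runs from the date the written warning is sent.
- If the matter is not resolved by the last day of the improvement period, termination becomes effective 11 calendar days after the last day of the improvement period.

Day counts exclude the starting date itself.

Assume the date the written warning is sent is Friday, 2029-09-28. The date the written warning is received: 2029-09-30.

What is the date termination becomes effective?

The last day of the improvement period: 7 calendar days after 2029-09-28 is 2029-10-05.
The date termination becomes effective: 2029-10-05 + 11 days = 2029-10-16.

2029-10-16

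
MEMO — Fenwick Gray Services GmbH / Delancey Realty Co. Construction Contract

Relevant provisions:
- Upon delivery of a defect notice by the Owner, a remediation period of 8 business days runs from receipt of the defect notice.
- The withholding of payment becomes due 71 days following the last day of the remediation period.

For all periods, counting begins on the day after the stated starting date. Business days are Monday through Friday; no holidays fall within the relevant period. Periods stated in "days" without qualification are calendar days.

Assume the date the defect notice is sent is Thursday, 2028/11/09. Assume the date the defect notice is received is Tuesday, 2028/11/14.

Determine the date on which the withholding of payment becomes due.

The last day of the remediation period: 8 business days after Tuesday, 2028/11/14, skipping weekends — Nov 15, Nov 16, Nov 17, Nov 20, Nov 21, Nov 22, Nov 23, Nov 24 — lands on Friday, 2028/11/24.
Adding 71 calendar days to 2028/11/24 gives 2029/02/03, which is the date on which the withholding of payment becomes due.

2029/02/03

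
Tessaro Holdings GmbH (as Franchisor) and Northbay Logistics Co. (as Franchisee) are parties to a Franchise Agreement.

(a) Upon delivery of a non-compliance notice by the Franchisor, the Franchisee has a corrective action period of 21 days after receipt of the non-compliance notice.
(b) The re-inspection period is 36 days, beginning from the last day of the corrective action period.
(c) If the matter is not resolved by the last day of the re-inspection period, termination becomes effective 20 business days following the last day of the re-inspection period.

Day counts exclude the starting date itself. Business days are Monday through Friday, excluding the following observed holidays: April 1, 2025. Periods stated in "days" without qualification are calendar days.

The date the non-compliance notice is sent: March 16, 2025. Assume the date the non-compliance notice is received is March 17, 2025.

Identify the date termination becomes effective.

June 10, 2025

The last day of the corrective action period: 21 calendar days after March 17, 2025 is April 7, 2025.
The last day of the re-inspection period: 36 calendar days after April 7, 2025 is May 13, 2025.
From Tuesday, May 13, 2025, 20 business days (May 14, May 15, May 16, May 19, …, Jun 6, Jun 9, Jun 10, skipping weekends) brings us to Tuesday, June 10, 2025, which is the date termination becomes effective.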